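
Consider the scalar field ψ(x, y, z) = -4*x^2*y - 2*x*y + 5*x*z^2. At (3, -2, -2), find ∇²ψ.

46

∂²ψ/∂x² = -8*y
∂²ψ/∂y² = 0
∂²ψ/∂z² = 10*x
∇²ψ = 10*x - 8*y
At (3, -2, -2): 46.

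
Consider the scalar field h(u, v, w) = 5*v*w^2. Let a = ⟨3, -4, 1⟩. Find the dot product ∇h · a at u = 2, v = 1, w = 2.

∂h/∂u = 0
∂h/∂v = 5*w^2
∂h/∂w = 10*v*w
∇h at (2, 1, 2) = (0, 20, 20)
∇h · a = (0)(3) + (20)(-4) + (20)(1) = -60

-60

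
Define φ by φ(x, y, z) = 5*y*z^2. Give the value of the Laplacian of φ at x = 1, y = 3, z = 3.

∂²φ/∂x² = 0
∂²φ/∂y² = 0
∂²φ/∂z² = 10*y
∇²φ = 10*y
At (1, 3, 3): 30.

30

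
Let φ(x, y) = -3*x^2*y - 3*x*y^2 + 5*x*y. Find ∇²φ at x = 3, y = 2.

-30

∂²φ/∂x² = -6*y
∂²φ/∂y² = -6*x
∇²φ = -6*x - 6*y
At (3, 2): -30.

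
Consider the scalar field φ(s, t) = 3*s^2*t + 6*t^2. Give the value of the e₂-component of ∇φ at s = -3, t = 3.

(∇φ)_2 = ∂φ/∂t = 3*s^2 + 12*t
At (-3, 3): 63.

63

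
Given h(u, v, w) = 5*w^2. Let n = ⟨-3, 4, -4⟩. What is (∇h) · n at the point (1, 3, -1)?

40

∂h/∂u = 0
∂h/∂v = 0
∂h/∂w = 10*w
∇h at (1, 3, -1) = (0, 0, -10)
∇h · n = (0)(-3) + (0)(4) + (-10)(-4) = 40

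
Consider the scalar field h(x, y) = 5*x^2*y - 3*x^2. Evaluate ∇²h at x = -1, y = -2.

∂²h/∂x² = 2*(5*y - 3)
∂²h/∂y² = 0
∇²h = 10*y - 6
At (-1, -2): -26.

-26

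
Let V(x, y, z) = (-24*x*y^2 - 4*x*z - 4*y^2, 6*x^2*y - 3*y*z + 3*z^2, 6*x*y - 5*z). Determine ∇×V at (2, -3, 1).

(-3, 10, -384)

(∇×V)₁ = ∂V₃/∂y − ∂V₂/∂z = 6*x + 3*y - 6*z
(∇×V)₂ = ∂V₁/∂z − ∂V₃/∂x = -4*x - 6*y
(∇×V)₃ = ∂V₂/∂x − ∂V₁/∂y = 60*x*y + 8*y
∇×V = (6*x + 3*y - 6*z, -4*x - 6*y, 60*x*y + 8*y)
At (2, -3, 1): (-3, 10, -384).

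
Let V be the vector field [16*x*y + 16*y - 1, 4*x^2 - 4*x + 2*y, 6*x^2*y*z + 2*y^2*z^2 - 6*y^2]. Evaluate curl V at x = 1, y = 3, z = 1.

(-18, -36, -28)

(∇×V)₁ = ∂V₃/∂y − ∂V₂/∂z = 6*x^2*z + 4*y*z^2 - 12*y
(∇×V)₂ = ∂V₁/∂z − ∂V₃/∂x = -12*x*y*z
(∇×V)₃ = ∂V₂/∂x − ∂V₁/∂y = -8*x - 20
∇×V = (6*x^2*z + 4*y*z^2 - 12*y, -12*x*y*z, -8*x - 20)
At (1, 3, 1): (-18, -36, -28).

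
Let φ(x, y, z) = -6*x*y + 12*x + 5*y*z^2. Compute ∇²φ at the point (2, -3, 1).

∂²φ/∂x² = 0
∂²φ/∂y² = 0
∂²φ/∂z² = 10*y
∇²φ = 10*y
At (2, -3, 1): -30.

-30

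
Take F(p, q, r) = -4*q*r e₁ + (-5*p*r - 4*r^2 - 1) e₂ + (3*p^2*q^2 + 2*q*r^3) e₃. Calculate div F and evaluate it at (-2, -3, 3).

∂F₁/∂p = 0
∂F₂/∂q = 0
∂F₃/∂r = 6*q*r^2
∇·F = 6*q*r^2
At (-2, -3, 3): -162.

-162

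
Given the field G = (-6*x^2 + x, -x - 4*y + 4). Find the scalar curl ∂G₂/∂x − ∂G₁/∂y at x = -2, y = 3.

∂G₂/∂x = -1
∂G₁/∂y = 0
Scalar curl = -1
At (-2, 3): -1.

-1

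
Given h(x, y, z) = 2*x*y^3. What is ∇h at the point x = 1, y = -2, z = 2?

(-16, 24, 0)

∂h/∂x = 2*y^3
∂h/∂y = 6*x*y^2
∂h/∂z = 0
∇h = (2*y^3, 6*x*y^2, 0)
At (1, -2, 2): (-16, 24, 0).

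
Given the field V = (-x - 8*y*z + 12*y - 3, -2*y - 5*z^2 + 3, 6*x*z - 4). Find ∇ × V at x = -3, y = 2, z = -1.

(-10, -10, -20)

(∇×V)₁ = ∂V₃/∂y − ∂V₂/∂z = 10*z
(∇×V)₂ = ∂V₁/∂z − ∂V₃/∂x = -8*y - 6*z
(∇×V)₃ = ∂V₂/∂x − ∂V₁/∂y = 8*z - 12
∇×V = (10*z, -8*y - 6*z, 8*z - 12)
At (-3, 2, -1): (-10, -10, -20).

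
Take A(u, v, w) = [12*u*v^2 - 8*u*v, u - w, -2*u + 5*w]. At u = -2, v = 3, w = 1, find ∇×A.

(1, 2, 129)

(∇×A)₁ = ∂A₃/∂v − ∂A₂/∂w = 1
(∇×A)₂ = ∂A₁/∂w − ∂A₃/∂u = 2
(∇×A)₃ = ∂A₂/∂u − ∂A₁/∂v = -24*u*v + 8*u + 1
∇×A = (1, 2, -24*u*v + 8*u + 1)
At (-2, 3, 1): (1, 2, 129).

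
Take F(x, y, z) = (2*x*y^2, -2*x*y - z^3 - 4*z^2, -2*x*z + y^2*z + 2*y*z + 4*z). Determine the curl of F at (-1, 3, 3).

(∇×F)₁ = ∂F₃/∂y − ∂F₂/∂z = 2*y*z + 3*z^2 + 10*z
(∇×F)₂ = ∂F₁/∂z − ∂F₃/∂x = 2*z
(∇×F)₃ = ∂F₂/∂x − ∂F₁/∂y = -4*x*y - 2*y
∇×F = (2*y*z + 3*z^2 + 10*z, 2*z, -4*x*y - 2*y)
At (-1, 3, 3): (75, 6, 6).

(75, 6, 6)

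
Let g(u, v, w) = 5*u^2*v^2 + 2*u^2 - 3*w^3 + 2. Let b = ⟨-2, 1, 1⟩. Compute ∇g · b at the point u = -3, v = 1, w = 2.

138

∂g/∂u = 10*u*v^2 + 4*u
∂g/∂v = 10*u^2*v
∂g/∂w = -9*w^2
∇g at (-3, 1, 2) = (-42, 90, -36)
∇g · b = (-42)(-2) + (90)(1) + (-36)(1) = 138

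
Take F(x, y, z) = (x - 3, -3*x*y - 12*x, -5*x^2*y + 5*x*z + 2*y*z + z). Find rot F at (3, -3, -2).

(∇×F)₁ = ∂F₃/∂y − ∂F₂/∂z = -5*x^2 + 2*z
(∇×F)₂ = ∂F₁/∂z − ∂F₃/∂x = 10*x*y - 5*z
(∇×F)₃ = ∂F₂/∂x − ∂F₁/∂y = -3*y - 12
∇×F = (-5*x^2 + 2*z, 10*x*y - 5*z, -3*y - 12)
At (3, -3, -2): (-49, -80, -3).

(-49, -80, -3)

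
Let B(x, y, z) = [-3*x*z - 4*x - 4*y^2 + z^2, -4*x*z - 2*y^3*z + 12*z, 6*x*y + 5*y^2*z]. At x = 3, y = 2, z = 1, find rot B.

(54, -19, 12)

(∇×B)₁ = ∂B₃/∂y − ∂B₂/∂z = 10*x + 2*y^3 + 10*y*z - 12
(∇×B)₂ = ∂B₁/∂z − ∂B₃/∂x = -3*x - 6*y + 2*z
(∇×B)₃ = ∂B₂/∂x − ∂B₁/∂y = 8*y - 4*z
∇×B = (10*x + 2*y^3 + 10*y*z - 12, -3*x - 6*y + 2*z, 8*y - 4*z)
At (3, 2, 1): (54, -19, 12).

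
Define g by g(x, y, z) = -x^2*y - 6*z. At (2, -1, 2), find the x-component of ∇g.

4

(∇g)_1 = ∂g/∂x = -2*x*y
At (2, -1, 2): 4.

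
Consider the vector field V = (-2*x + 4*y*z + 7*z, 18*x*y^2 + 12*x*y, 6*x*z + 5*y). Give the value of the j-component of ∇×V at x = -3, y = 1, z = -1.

(∇×V)_2 = ∂V₁/∂z − ∂V₃/∂x
= 4*y + 7 − (6*z)
= 4*y - 6*z + 7
At (-3, 1, -1): 17.

17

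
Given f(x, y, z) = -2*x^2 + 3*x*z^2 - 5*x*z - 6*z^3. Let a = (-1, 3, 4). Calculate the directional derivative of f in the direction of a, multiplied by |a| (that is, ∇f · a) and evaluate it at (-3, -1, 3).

-828

∂f/∂x = -4*x + 3*z^2 - 5*z
∂f/∂y = 0
∂f/∂z = 6*x*z - 5*x - 18*z^2
∇f at (-3, -1, 3) = (24, 0, -201)
∇f · a = (24)(-1) + (0)(3) + (-201)(4) = -828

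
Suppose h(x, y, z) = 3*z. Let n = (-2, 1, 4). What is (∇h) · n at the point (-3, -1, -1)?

∂h/∂x = 0
∂h/∂y = 0
∂h/∂z = 3
∇h at (-3, -1, -1) = (0, 0, 3)
∇h · n = (0)(-2) + (0)(1) + (3)(4) = 12

12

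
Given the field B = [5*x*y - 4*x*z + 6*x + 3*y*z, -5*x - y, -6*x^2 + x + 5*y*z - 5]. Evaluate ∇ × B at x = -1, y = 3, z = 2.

(∇×B)₁ = ∂B₃/∂y − ∂B₂/∂z = 5*z
(∇×B)₂ = ∂B₁/∂z − ∂B₃/∂x = 8*x + 3*y - 1
(∇×B)₃ = ∂B₂/∂x − ∂B₁/∂y = -5*x - 3*z - 5
∇×B = (5*z, 8*x + 3*y - 1, -5*x - 3*z - 5)
At (-1, 3, 2): (10, 0, -6).

(10, 0, -6)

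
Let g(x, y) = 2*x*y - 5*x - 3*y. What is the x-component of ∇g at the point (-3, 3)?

(∇g)_1 = ∂g/∂x = 2*y - 5
At (-3, 3): 1.

1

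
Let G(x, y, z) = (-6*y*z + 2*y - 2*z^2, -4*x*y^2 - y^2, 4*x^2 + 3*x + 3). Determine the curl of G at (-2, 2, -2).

(0, 9, -30)

(∇×G)₁ = ∂G₃/∂y − ∂G₂/∂z = 0
(∇×G)₂ = ∂G₁/∂z − ∂G₃/∂x = -8*x - 6*y - 4*z - 3
(∇×G)₃ = ∂G₂/∂x − ∂G₁/∂y = -4*y^2 + 6*z - 2
∇×G = (0, -8*x - 6*y - 4*z - 3, -4*y^2 + 6*z - 2)
At (-2, 2, -2): (0, 9, -30).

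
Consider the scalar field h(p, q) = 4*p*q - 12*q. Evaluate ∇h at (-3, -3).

(-12, -24)

∂h/∂p = 4*q
∂h/∂q = 4*p - 12
∇h = (4*q, 4*p - 12)
At (-3, -3): (-12, -24).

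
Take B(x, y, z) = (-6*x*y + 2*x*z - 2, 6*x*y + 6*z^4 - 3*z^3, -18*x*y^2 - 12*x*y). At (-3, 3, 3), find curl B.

(-207, 192, 0)

(∇×B)₁ = ∂B₃/∂y − ∂B₂/∂z = -36*x*y - 12*x - 24*z^3 + 9*z^2
(∇×B)₂ = ∂B₁/∂z − ∂B₃/∂x = 2*x + 18*y^2 + 12*y
(∇×B)₃ = ∂B₂/∂x − ∂B₁/∂y = 6*x + 6*y
∇×B = (-36*x*y - 12*x - 24*z^3 + 9*z^2, 2*x + 18*y^2 + 12*y, 6*x + 6*y)
At (-3, 3, 3): (-207, 192, 0).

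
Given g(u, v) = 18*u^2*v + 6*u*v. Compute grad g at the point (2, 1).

(78, 84)

∂g/∂u = 36*u*v + 6*v
∂g/∂v = 18*u^2 + 6*u
∇g = (36*u*v + 6*v, 18*u^2 + 6*u)
At (2, 1): (78, 84).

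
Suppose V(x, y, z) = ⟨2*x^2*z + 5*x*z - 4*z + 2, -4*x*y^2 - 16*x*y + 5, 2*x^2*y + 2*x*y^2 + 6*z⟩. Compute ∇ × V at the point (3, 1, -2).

(∇×V)₁ = ∂V₃/∂y − ∂V₂/∂z = 2*x^2 + 4*x*y
(∇×V)₂ = ∂V₁/∂z − ∂V₃/∂x = 2*x^2 - 4*x*y + 5*x - 2*y^2 - 4
(∇×V)₃ = ∂V₂/∂x − ∂V₁/∂y = -4*y^2 - 16*y
∇×V = (2*x^2 + 4*x*y, 2*x^2 - 4*x*y + 5*x - 2*y^2 - 4, -4*y^2 - 16*y)
At (3, 1, -2): (30, 15, -20).

(30, 15, -20)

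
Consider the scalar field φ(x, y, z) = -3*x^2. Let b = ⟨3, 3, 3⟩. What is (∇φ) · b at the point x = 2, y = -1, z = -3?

-36

∂φ/∂x = -6*x
∂φ/∂y = 0
∂φ/∂z = 0
∇φ at (2, -1, -3) = (-12, 0, 0)
∇φ · b = (-12)(3) + (0)(3) + (0)(3) = -36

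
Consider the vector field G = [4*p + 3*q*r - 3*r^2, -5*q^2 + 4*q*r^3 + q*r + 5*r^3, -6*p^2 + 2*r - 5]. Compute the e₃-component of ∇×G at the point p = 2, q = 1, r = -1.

3

(∇×G)_3 = ∂G₂/∂p − ∂G₁/∂q
= 0 − (3*r)
= -3*r
At (2, 1, -1): 3.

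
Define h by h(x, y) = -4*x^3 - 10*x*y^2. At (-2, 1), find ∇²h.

88

∂²h/∂x² = -24*x
∂²h/∂y² = -20*x
∇²h = -44*x
At (-2, 1): 88.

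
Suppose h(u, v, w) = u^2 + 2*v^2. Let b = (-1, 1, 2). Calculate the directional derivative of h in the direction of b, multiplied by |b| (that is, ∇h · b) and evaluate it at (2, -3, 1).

∂h/∂u = 2*u
∂h/∂v = 4*v
∂h/∂w = 0
∇h at (2, -3, 1) = (4, -12, 0)
∇h · b = (4)(-1) + (-12)(1) + (0)(2) = -16

-16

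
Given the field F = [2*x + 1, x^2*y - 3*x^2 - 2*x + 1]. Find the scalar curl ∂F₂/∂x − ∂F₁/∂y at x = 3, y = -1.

-26

∂F₂/∂x = 2*x*y - 6*x - 2
∂F₁/∂y = 0
Scalar curl = 2*x*y - 6*x - 2
At (3, -1): -26.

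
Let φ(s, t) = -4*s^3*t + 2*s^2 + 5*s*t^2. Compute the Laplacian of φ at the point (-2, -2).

-112

∂²φ/∂s² = 4*(-6*s*t + 1)
∂²φ/∂t² = 10*s
∇²φ = -24*s*t + 10*s + 4
At (-2, -2): -112.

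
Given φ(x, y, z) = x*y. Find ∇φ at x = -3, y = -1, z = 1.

(-1, -3, 0)

∂φ/∂x = y
∂φ/∂y = x
∂φ/∂z = 0
∇φ = (y, x, 0)
At (-3, -1, 1): (-1, -3, 0).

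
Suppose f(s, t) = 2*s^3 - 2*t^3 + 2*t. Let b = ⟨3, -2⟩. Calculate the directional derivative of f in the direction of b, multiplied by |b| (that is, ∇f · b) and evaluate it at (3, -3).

∂f/∂s = 6*s^2
∂f/∂t = -6*t^2 + 2
∇f at (3, -3) = (54, -52)
∇f · b = (54)(3) + (-52)(-2) = 266

266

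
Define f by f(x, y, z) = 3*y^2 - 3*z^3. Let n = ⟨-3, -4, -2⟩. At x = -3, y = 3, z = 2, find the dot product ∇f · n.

∂f/∂x = 0
∂f/∂y = 6*y
∂f/∂z = -9*z^2
∇f at (-3, 3, 2) = (0, 18, -36)
∇f · n = (0)(-3) + (18)(-4) + (-36)(-2) = 0

0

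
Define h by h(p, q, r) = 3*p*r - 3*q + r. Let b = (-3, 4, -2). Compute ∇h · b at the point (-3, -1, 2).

∂h/∂p = 3*r
∂h/∂q = -3
∂h/∂r = 3*p + 1
∇h at (-3, -1, 2) = (6, -3, -8)
∇h · b = (6)(-3) + (-3)(4) + (-8)(-2) = -14

-14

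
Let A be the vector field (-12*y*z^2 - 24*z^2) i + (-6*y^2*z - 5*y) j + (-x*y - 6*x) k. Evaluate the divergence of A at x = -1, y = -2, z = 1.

19

∂A₁/∂x = 0
∂A₂/∂y = -12*y*z - 5
∂A₃/∂z = 0
∇·A = -12*y*z - 5
At (-1, -2, 1): 19.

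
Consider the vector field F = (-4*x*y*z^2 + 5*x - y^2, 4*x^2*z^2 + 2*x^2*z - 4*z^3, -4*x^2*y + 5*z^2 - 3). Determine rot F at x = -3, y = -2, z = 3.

(∇×F)₁ = ∂F₃/∂y − ∂F₂/∂z = -8*x^2*z - 6*x^2 + 12*z^2
(∇×F)₂ = ∂F₁/∂z − ∂F₃/∂x = -8*x*y*z + 8*x*y
(∇×F)₃ = ∂F₂/∂x − ∂F₁/∂y = 12*x*z^2 + 4*x*z + 2*y
∇×F = (-8*x^2*z - 6*x^2 + 12*z^2, -8*x*y*z + 8*x*y, 12*x*z^2 + 4*x*z + 2*y)
At (-3, -2, 3): (-162, -96, -364).

(-162, -96, -364)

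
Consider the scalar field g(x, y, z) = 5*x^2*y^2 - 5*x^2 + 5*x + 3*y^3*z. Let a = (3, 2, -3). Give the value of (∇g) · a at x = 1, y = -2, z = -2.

-7

∂g/∂x = 10*x*y^2 - 10*x + 5
∂g/∂y = 10*x^2*y + 9*y^2*z
∂g/∂z = 3*y^3
∇g at (1, -2, -2) = (35, -92, -24)
∇g · a = (35)(3) + (-92)(2) + (-24)(-3) = -7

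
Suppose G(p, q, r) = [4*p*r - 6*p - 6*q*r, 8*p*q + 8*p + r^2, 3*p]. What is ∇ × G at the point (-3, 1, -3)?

(∇×G)₁ = ∂G₃/∂q − ∂G₂/∂r = -2*r
(∇×G)₂ = ∂G₁/∂r − ∂G₃/∂p = 4*p - 6*q - 3
(∇×G)₃ = ∂G₂/∂p − ∂G₁/∂q = 8*q + 6*r + 8
∇×G = (-2*r, 4*p - 6*q - 3, 8*q + 6*r + 8)
At (-3, 1, -3): (6, -21, -2).

(6, -21, -2)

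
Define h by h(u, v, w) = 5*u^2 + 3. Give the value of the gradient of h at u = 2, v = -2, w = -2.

∂h/∂u = 10*u
∂h/∂v = 0
∂h/∂w = 0
∇h = (10*u, 0, 0)
At (2, -2, -2): (20, 0, 0).

(20, 0, 0)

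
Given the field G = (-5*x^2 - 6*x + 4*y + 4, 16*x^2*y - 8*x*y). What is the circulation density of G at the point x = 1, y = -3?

∂G₂/∂x = 32*x*y - 8*y
∂G₁/∂y = 4
Scalar curl = 32*x*y - 8*y - 4
At (1, -3): -76.

-76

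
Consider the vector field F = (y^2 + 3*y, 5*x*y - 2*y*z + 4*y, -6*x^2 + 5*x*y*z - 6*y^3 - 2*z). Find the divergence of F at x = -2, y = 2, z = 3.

∂F₁/∂x = 0
∂F₂/∂y = 5*x - 2*z + 4
∂F₃/∂z = 5*x*y - 2
∇·F = 5*x*y + 5*x - 2*z + 2
At (-2, 2, 3): -34.

-34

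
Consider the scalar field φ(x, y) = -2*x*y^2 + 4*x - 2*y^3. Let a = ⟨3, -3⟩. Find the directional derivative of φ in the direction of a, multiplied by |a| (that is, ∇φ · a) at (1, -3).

84

∂φ/∂x = -2*y^2 + 4
∂φ/∂y = -4*x*y - 6*y^2
∇φ at (1, -3) = (-14, -42)
∇φ · a = (-14)(3) + (-42)(-3) = 84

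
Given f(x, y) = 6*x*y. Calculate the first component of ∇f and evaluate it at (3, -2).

-12

(∇f)_1 = ∂f/∂x = 6*y
At (3, -2): -12.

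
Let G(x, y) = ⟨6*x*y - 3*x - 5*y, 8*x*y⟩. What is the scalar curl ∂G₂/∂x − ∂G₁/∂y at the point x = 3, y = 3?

11

∂G₂/∂x = 8*y
∂G₁/∂y = 6*x - 5
Scalar curl = -6*x + 8*y + 5
At (3, 3): 11.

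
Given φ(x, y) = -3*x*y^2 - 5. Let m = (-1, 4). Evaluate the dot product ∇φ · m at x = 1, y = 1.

∂φ/∂x = -3*y^2
∂φ/∂y = -6*x*y
∇φ at (1, 1) = (-3, -6)
∇φ · m = (-3)(-1) + (-6)(4) = -21

-21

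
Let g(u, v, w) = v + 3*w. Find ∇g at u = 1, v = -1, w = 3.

(0, 1, 3)

∂g/∂u = 0
∂g/∂v = 1
∂g/∂w = 3
∇g = (0, 1, 3)
At (1, -1, 3): (0, 1, 3).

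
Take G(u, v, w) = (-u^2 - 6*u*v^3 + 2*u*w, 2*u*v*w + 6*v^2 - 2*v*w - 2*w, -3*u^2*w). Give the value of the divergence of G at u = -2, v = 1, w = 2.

-10

∂G₁/∂u = -2*u - 6*v^3 + 2*w
∂G₂/∂v = 2*u*w + 12*v - 2*w
∂G₃/∂w = -3*u^2
∇·G = -3*u^2 + 2*u*w - 2*u - 6*v^3 + 12*v
At (-2, 1, 2): -10.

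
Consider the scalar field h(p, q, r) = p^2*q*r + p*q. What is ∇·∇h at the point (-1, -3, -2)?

∂²h/∂p² = 2*q*r
∂²h/∂q² = 0
∂²h/∂r² = 0
∇²h = 2*q*r
At (-1, -3, -2): 12.

12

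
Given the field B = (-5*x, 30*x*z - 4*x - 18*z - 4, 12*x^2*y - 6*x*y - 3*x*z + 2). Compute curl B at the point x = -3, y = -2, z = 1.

(∇×B)₁ = ∂B₃/∂y − ∂B₂/∂z = 12*x^2 - 36*x + 18
(∇×B)₂ = ∂B₁/∂z − ∂B₃/∂x = -24*x*y + 6*y + 3*z
(∇×B)₃ = ∂B₂/∂x − ∂B₁/∂y = 30*z - 4
∇×B = (12*x^2 - 36*x + 18, -24*x*y + 6*y + 3*z, 30*z - 4)
At (-3, -2, 1): (234, -153, 26).

(234, -153, 26)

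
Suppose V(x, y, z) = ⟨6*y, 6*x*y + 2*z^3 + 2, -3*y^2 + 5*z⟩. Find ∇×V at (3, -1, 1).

(0, 0, -12)

(∇×V)₁ = ∂V₃/∂y − ∂V₂/∂z = -6*y - 6*z^2
(∇×V)₂ = ∂V₁/∂z − ∂V₃/∂x = 0
(∇×V)₃ = ∂V₂/∂x − ∂V₁/∂y = 6*y - 6
∇×V = (-6*y - 6*z^2, 0, 6*y - 6)
At (3, -1, 1): (0, 0, -12).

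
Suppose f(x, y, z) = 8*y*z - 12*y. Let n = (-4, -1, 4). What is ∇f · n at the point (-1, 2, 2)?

∂f/∂x = 0
∂f/∂y = 8*z - 12
∂f/∂z = 8*y
∇f at (-1, 2, 2) = (0, 4, 16)
∇f · n = (0)(-4) + (4)(-1) + (16)(4) = 60

60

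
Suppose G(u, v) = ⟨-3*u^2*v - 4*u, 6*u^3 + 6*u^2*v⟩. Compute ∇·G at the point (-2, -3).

-16

∂G₁/∂u = -6*u*v - 4
∂G₂/∂v = 6*u^2
∇·G = 6*u^2 - 6*u*v - 4
At (-2, -3): -16.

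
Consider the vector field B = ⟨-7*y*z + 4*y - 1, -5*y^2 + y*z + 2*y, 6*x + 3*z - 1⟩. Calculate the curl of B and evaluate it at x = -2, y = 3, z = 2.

(-3, -27, 10)

(∇×B)₁ = ∂B₃/∂y − ∂B₂/∂z = -y
(∇×B)₂ = ∂B₁/∂z − ∂B₃/∂x = -7*y - 6
(∇×B)₃ = ∂B₂/∂x − ∂B₁/∂y = 7*z - 4
∇×B = (-y, -7*y - 6, 7*z - 4)
At (-2, 3, 2): (-3, -27, 10).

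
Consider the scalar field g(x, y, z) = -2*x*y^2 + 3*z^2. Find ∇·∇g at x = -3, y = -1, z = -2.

∂²g/∂x² = 0
∂²g/∂y² = -4*x
∂²g/∂z² = 6
∇²g = -4*x + 6
At (-3, -1, -2): 18.

18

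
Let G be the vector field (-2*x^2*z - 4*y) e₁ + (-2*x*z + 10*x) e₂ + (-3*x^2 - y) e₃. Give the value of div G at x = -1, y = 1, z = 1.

∂G₁/∂x = -4*x*z
∂G₂/∂y = 0
∂G₃/∂z = 0
∇·G = -4*x*z
At (-1, 1, 1): 4.

4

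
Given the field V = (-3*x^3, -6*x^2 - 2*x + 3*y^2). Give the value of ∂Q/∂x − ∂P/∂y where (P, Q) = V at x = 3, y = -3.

∂V₂/∂x = -12*x - 2
∂V₁/∂y = 0
Scalar curl = -12*x - 2
At (3, -3): -38.

-38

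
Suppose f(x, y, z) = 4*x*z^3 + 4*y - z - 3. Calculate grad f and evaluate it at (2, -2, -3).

∂f/∂x = 4*z^3
∂f/∂y = 4
∂f/∂z = 12*x*z^2 - 1
∇f = (4*z^3, 4, 12*x*z^2 - 1)
At (2, -2, -3): (-108, 4, 215).

(-108, 4, 215)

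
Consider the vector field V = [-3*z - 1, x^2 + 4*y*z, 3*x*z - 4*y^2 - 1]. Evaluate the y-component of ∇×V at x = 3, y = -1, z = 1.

(∇×V)_2 = ∂V₁/∂z − ∂V₃/∂x
= -3 − (3*z)
= -3*z - 3
At (3, -1, 1): -6.

-6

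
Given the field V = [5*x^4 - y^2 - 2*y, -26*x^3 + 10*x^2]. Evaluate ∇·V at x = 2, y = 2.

∂V₁/∂x = 20*x^3
∂V₂/∂y = 0
∇·V = 20*x^3
At (2, 2): 160.

160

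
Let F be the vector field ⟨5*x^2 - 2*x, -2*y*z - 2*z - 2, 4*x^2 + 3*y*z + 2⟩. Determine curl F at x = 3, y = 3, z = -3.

(-1, -24, 0)

(∇×F)₁ = ∂F₃/∂y − ∂F₂/∂z = 2*y + 3*z + 2
(∇×F)₂ = ∂F₁/∂z − ∂F₃/∂x = -8*x
(∇×F)₃ = ∂F₂/∂x − ∂F₁/∂y = 0
∇×F = (2*y + 3*z + 2, -8*x, 0)
At (3, 3, -3): (-1, -24, 0).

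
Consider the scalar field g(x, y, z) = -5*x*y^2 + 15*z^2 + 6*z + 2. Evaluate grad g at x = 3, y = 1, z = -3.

(-5, -30, -84)

∂g/∂x = -5*y^2
∂g/∂y = -10*x*y
∂g/∂z = 30*z + 6
∇g = (-5*y^2, -10*x*y, 30*z + 6)
At (3, 1, -3): (-5, -30, -84).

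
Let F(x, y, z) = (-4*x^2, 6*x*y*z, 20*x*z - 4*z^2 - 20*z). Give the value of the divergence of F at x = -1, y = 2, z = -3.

∂F₁/∂x = -8*x
∂F₂/∂y = 6*x*z
∂F₃/∂z = 20*x - 8*z - 20
∇·F = 6*x*z + 12*x - 8*z - 20
At (-1, 2, -3): 10.

10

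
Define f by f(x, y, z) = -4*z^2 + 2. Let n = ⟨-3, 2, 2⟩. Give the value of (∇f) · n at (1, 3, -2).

32

∂f/∂x = 0
∂f/∂y = 0
∂f/∂z = -8*z
∇f at (1, 3, -2) = (0, 0, 16)
∇f · n = (0)(-3) + (0)(2) + (16)(2) = 32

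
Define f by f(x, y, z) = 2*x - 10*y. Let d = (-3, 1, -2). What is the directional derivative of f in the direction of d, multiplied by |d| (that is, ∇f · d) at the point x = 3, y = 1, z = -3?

-16

∂f/∂x = 2
∂f/∂y = -10
∂f/∂z = 0
∇f at (3, 1, -3) = (2, -10, 0)
∇f · d = (2)(-3) + (-10)(1) + (0)(-2) = -16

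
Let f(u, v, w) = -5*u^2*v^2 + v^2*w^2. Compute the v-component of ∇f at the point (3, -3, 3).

(∇f)_2 = ∂f/∂v = -10*u^2*v + 2*v*w^2
At (3, -3, 3): 216.

216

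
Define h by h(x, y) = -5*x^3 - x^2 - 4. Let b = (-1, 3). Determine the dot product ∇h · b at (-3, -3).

∂h/∂x = -15*x^2 - 2*x
∂h/∂y = 0
∇h at (-3, -3) = (-129, 0)
∇h · b = (-129)(-1) + (0)(3) = 129

129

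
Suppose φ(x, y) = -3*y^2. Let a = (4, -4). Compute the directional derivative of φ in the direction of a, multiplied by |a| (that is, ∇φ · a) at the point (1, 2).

∂φ/∂x = 0
∂φ/∂y = -6*y
∇φ at (1, 2) = (0, -12)
∇φ · a = (0)(4) + (-12)(-4) = 48

48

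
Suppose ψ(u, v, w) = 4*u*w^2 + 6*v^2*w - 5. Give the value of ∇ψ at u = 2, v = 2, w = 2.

∂ψ/∂u = 4*w^2
∂ψ/∂v = 12*v*w
∂ψ/∂w = 8*u*w + 6*v^2
∇ψ = (4*w^2, 12*v*w, 8*u*w + 6*v^2)
At (2, 2, 2): (16, 48, 56).

(16, 48, 56)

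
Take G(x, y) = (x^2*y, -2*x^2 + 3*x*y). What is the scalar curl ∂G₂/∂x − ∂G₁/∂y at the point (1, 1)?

∂G₂/∂x = -4*x + 3*y
∂G₁/∂y = x^2
Scalar curl = -x^2 - 4*x + 3*y
At (1, 1): -2.

-2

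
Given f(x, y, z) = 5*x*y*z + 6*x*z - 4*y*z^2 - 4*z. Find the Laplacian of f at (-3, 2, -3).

∂²f/∂x² = 0
∂²f/∂y² = 0
∂²f/∂z² = -8*y
∇²f = -8*y
At (-3, 2, -3): -16.

-16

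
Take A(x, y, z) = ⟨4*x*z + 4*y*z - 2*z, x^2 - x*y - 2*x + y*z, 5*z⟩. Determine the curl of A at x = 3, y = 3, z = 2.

(-3, 22, -7)

(∇×A)₁ = ∂A₃/∂y − ∂A₂/∂z = -y
(∇×A)₂ = ∂A₁/∂z − ∂A₃/∂x = 4*x + 4*y - 2
(∇×A)₃ = ∂A₂/∂x − ∂A₁/∂y = 2*x - y - 4*z - 2
∇×A = (-y, 4*x + 4*y - 2, 2*x - y - 4*z - 2)
At (3, 3, 2): (-3, 22, -7).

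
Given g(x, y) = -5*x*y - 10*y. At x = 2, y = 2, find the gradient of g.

(-10, -20)

∂g/∂x = -5*y
∂g/∂y = -5*x - 10
∇g = (-5*y, -5*x - 10)
At (2, 2): (-10, -20).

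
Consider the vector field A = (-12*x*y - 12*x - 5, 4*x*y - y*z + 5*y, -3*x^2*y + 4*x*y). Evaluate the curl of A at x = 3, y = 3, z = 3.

(∇×A)₁ = ∂A₃/∂y − ∂A₂/∂z = -3*x^2 + 4*x + y
(∇×A)₂ = ∂A₁/∂z − ∂A₃/∂x = 6*x*y - 4*y
(∇×A)₃ = ∂A₂/∂x − ∂A₁/∂y = 12*x + 4*y
∇×A = (-3*x^2 + 4*x + y, 6*x*y - 4*y, 12*x + 4*y)
At (3, 3, 3): (-12, 42, 48).

(-12, 42, 48)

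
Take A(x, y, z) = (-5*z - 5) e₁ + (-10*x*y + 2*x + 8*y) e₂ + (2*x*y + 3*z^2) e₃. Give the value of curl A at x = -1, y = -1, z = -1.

(∇×A)₁ = ∂A₃/∂y − ∂A₂/∂z = 2*x
(∇×A)₂ = ∂A₁/∂z − ∂A₃/∂x = -2*y - 5
(∇×A)₃ = ∂A₂/∂x − ∂A₁/∂y = -10*y + 2
∇×A = (2*x, -2*y - 5, -10*y + 2)
At (-1, -1, -1): (-2, -3, 12).

(-2, -3, 12)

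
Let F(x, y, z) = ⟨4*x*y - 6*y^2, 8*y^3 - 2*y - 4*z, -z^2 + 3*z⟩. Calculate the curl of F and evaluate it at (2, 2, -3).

(∇×F)₁ = ∂F₃/∂y − ∂F₂/∂z = 4
(∇×F)₂ = ∂F₁/∂z − ∂F₃/∂x = 0
(∇×F)₃ = ∂F₂/∂x − ∂F₁/∂y = -4*x + 12*y
∇×F = (4, 0, -4*x + 12*y)
At (2, 2, -3): (4, 0, 16).

(4, 0, 16)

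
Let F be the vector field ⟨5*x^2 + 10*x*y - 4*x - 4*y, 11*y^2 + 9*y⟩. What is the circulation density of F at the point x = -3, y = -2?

∂F₂/∂x = 0
∂F₁/∂y = 10*x - 4
Scalar curl = -10*x + 4
At (-3, -2): 34.

34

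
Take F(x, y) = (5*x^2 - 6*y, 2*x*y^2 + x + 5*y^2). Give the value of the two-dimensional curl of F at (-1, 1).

∂F₂/∂x = 2*y^2 + 1
∂F₁/∂y = -6
Scalar curl = 2*y^2 + 7
At (-1, 1): 9.

9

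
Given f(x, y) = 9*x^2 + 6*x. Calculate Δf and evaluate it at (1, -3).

18

∂²f/∂x² = 18
∂²f/∂y² = 0
∇²f = 18
At (1, -3): 18.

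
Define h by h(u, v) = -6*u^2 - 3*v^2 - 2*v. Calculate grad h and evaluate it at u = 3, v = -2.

(-36, 10)

∂h/∂u = -12*u
∂h/∂v = -6*v - 2
∇h = (-12*u, -6*v - 2)
At (3, -2): (-36, 10).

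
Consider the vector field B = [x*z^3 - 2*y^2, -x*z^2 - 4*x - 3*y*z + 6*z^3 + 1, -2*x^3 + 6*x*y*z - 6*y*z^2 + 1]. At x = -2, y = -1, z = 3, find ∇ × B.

(-267, -12, -17)

(∇×B)₁ = ∂B₃/∂y − ∂B₂/∂z = 8*x*z + 3*y - 24*z^2
(∇×B)₂ = ∂B₁/∂z − ∂B₃/∂x = 6*x^2 + 3*x*z^2 - 6*y*z
(∇×B)₃ = ∂B₂/∂x − ∂B₁/∂y = 4*y - z^2 - 4
∇×B = (8*x*z + 3*y - 24*z^2, 6*x^2 + 3*x*z^2 - 6*y*z, 4*y - z^2 - 4)
At (-2, -1, 3): (-267, -12, -17).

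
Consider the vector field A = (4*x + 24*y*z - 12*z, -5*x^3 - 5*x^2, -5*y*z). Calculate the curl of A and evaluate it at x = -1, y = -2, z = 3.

(-15, -60, -77)

(∇×A)₁ = ∂A₃/∂y − ∂A₂/∂z = -5*z
(∇×A)₂ = ∂A₁/∂z − ∂A₃/∂x = 24*y - 12
(∇×A)₃ = ∂A₂/∂x − ∂A₁/∂y = -15*x^2 - 10*x - 24*z
∇×A = (-5*z, 24*y - 12, -15*x^2 - 10*x - 24*z)
At (-1, -2, 3): (-15, -60, -77).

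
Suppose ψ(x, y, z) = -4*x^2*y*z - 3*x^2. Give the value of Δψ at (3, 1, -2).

10

∂²ψ/∂x² = -2*(4*y*z + 3)
∂²ψ/∂y² = 0
∂²ψ/∂z² = 0
∇²ψ = -8*y*z - 6
At (3, 1, -2): 10.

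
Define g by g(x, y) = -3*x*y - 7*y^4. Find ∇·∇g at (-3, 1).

∂²g/∂x² = 0
∂²g/∂y² = -84*y^2
∇²g = -84*y^2
At (-3, 1): -84.

-84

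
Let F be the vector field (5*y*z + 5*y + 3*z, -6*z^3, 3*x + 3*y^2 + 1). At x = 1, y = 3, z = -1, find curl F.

(∇×F)₁ = ∂F₃/∂y − ∂F₂/∂z = 6*y + 18*z^2
(∇×F)₂ = ∂F₁/∂z − ∂F₃/∂x = 5*y
(∇×F)₃ = ∂F₂/∂x − ∂F₁/∂y = -5*z - 5
∇×F = (6*y + 18*z^2, 5*y, -5*z - 5)
At (1, 3, -1): (36, 15, 0).

(36, 15, 0)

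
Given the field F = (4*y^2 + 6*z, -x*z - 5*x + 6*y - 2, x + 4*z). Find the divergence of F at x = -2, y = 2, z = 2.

10

∂F₁/∂x = 0
∂F₂/∂y = 6
∂F₃/∂z = 4
∇·F = 10
At (-2, 2, 2): 10.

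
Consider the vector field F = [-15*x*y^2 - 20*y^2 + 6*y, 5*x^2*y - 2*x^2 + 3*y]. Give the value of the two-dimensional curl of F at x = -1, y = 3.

∂F₂/∂x = 10*x*y - 4*x
∂F₁/∂y = -30*x*y - 40*y + 6
Scalar curl = 40*x*y - 4*x + 40*y - 6
At (-1, 3): -2.

-2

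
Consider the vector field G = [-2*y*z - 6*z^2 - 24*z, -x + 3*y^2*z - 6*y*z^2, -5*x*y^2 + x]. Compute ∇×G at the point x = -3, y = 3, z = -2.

(∇×G)₁ = ∂G₃/∂y − ∂G₂/∂z = -10*x*y - 3*y^2 + 12*y*z
(∇×G)₂ = ∂G₁/∂z − ∂G₃/∂x = 5*y^2 - 2*y - 12*z - 25
(∇×G)₃ = ∂G₂/∂x − ∂G₁/∂y = 2*z - 1
∇×G = (-10*x*y - 3*y^2 + 12*y*z, 5*y^2 - 2*y - 12*z - 25, 2*z - 1)
At (-3, 3, -2): (-9, 38, -5).

(-9, 38, -5)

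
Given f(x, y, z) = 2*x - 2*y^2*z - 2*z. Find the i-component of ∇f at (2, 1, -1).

2

(∇f)_1 = ∂f/∂x = 2
At (2, 1, -1): 2.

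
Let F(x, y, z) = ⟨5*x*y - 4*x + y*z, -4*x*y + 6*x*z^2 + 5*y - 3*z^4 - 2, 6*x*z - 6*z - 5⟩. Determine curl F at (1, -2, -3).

(-288, 16, 60)

(∇×F)₁ = ∂F₃/∂y − ∂F₂/∂z = -12*x*z + 12*z^3
(∇×F)₂ = ∂F₁/∂z − ∂F₃/∂x = y - 6*z
(∇×F)₃ = ∂F₂/∂x − ∂F₁/∂y = -5*x - 4*y + 6*z^2 - z
∇×F = (-12*x*z + 12*z^3, y - 6*z, -5*x - 4*y + 6*z^2 - z)
At (1, -2, -3): (-288, 16, 60).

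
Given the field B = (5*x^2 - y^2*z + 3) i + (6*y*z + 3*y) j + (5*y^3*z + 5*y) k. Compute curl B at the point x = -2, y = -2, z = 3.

(∇×B)₁ = ∂B₃/∂y − ∂B₂/∂z = 15*y^2*z - 6*y + 5
(∇×B)₂ = ∂B₁/∂z − ∂B₃/∂x = -y^2
(∇×B)₃ = ∂B₂/∂x − ∂B₁/∂y = 2*y*z
∇×B = (15*y^2*z - 6*y + 5, -y^2, 2*y*z)
At (-2, -2, 3): (197, -4, -12).

(197, -4, -12)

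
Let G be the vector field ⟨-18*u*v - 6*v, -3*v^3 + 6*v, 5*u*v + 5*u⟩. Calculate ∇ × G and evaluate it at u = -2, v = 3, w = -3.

(-10, -20, -30)

(∇×G)₁ = ∂G₃/∂v − ∂G₂/∂w = 5*u
(∇×G)₂ = ∂G₁/∂w − ∂G₃/∂u = -5*v - 5
(∇×G)₃ = ∂G₂/∂u − ∂G₁/∂v = 18*u + 6
∇×G = (5*u, -5*v - 5, 18*u + 6)
At (-2, 3, -3): (-10, -20, -30).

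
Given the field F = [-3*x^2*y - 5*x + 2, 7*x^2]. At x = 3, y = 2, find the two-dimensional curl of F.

69

∂F₂/∂x = 14*x
∂F₁/∂y = -3*x^2
Scalar curl = 3*x^2 + 14*x
At (3, 2): 69.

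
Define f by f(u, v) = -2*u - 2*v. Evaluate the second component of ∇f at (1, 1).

-2

(∇f)_2 = ∂f/∂v = -2
At (1, 1): -2.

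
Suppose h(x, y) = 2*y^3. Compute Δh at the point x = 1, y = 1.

∂²h/∂x² = 0
∂²h/∂y² = 12*y
∇²h = 12*y
At (1, 1): 12.

12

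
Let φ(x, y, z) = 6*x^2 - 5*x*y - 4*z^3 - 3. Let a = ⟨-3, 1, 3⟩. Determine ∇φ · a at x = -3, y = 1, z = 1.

102

∂φ/∂x = 12*x - 5*y
∂φ/∂y = -5*x
∂φ/∂z = -12*z^2
∇φ at (-3, 1, 1) = (-41, 15, -12)
∇φ · a = (-41)(-3) + (15)(1) + (-12)(3) = 102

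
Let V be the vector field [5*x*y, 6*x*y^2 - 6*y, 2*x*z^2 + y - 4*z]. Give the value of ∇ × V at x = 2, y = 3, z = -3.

(∇×V)₁ = ∂V₃/∂y − ∂V₂/∂z = 1
(∇×V)₂ = ∂V₁/∂z − ∂V₃/∂x = -2*z^2
(∇×V)₃ = ∂V₂/∂x − ∂V₁/∂y = -5*x + 6*y^2
∇×V = (1, -2*z^2, -5*x + 6*y^2)
At (2, 3, -3): (1, -18, 44).

(1, -18, 44)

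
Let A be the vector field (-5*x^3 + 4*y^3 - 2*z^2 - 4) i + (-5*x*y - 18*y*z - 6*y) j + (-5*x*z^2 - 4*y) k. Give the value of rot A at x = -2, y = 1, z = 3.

(14, 33, -17)

(∇×A)₁ = ∂A₃/∂y − ∂A₂/∂z = 18*y - 4
(∇×A)₂ = ∂A₁/∂z − ∂A₃/∂x = 5*z^2 - 4*z
(∇×A)₃ = ∂A₂/∂x − ∂A₁/∂y = -12*y^2 - 5*y
∇×A = (18*y - 4, 5*z^2 - 4*z, -12*y^2 - 5*y)
At (-2, 1, 3): (14, 33, -17).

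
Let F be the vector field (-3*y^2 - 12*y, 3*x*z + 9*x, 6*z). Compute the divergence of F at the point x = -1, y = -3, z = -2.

∂F₁/∂x = 0
∂F₂/∂y = 0
∂F₃/∂z = 6
∇·F = 6
At (-1, -3, -2): 6.

6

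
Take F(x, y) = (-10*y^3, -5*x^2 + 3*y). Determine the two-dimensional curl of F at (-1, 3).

∂F₂/∂x = -10*x
∂F₁/∂y = -30*y^2
Scalar curl = -10*x + 30*y^2
At (-1, 3): 280.

280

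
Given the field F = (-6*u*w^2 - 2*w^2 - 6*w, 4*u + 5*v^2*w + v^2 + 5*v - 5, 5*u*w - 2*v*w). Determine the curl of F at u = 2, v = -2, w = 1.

(∇×F)₁ = ∂F₃/∂v − ∂F₂/∂w = -5*v^2 - 2*w
(∇×F)₂ = ∂F₁/∂w − ∂F₃/∂u = -12*u*w - 9*w - 6
(∇×F)₃ = ∂F₂/∂u − ∂F₁/∂v = 4
∇×F = (-5*v^2 - 2*w, -12*u*w - 9*w - 6, 4)
At (2, -2, 1): (-22, -39, 4).

(-22, -39, 4)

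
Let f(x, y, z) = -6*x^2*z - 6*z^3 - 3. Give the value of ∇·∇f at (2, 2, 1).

-48

∂²f/∂x² = -12*z
∂²f/∂y² = 0
∂²f/∂z² = -36*z
∇²f = -48*z
At (2, 2, 1): -48.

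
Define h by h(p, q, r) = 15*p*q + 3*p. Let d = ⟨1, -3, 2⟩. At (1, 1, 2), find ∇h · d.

-27

∂h/∂p = 15*q + 3
∂h/∂q = 15*p
∂h/∂r = 0
∇h at (1, 1, 2) = (18, 15, 0)
∇h · d = (18)(1) + (15)(-3) + (0)(2) = -27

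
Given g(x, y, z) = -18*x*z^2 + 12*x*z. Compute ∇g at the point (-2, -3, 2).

(-48, 0, 120)

∂g/∂x = -18*z^2 + 12*z
∂g/∂y = 0
∂g/∂z = -36*x*z + 12*x
∇g = (-18*z^2 + 12*z, 0, -36*x*z + 12*x)
At (-2, -3, 2): (-48, 0, 120).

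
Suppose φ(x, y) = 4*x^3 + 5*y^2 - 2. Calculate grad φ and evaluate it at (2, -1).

∂φ/∂x = 12*x^2
∂φ/∂y = 10*y
∇φ = (12*x^2, 10*y)
At (2, -1): (48, -10).

(48, -10)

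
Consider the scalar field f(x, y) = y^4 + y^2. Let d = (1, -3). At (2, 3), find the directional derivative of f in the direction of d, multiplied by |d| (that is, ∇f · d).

-342

∂f/∂x = 0
∂f/∂y = 4*y^3 + 2*y
∇f at (2, 3) = (0, 114)
∇f · d = (0)(1) + (114)(-3) = -342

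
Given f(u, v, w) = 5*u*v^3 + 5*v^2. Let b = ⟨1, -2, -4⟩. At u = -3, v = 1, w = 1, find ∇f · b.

75

∂f/∂u = 5*v^3
∂f/∂v = 15*u*v^2 + 10*v
∂f/∂w = 0
∇f at (-3, 1, 1) = (5, -35, 0)
∇f · b = (5)(1) + (-35)(-2) + (0)(-4) = 75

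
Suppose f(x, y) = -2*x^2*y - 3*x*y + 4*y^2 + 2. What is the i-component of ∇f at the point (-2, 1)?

(∇f)_1 = ∂f/∂x = -4*x*y - 3*y
At (-2, 1): 5.

5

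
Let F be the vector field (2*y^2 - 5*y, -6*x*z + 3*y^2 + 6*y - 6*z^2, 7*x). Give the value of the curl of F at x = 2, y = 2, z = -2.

(-12, -7, 9)

(∇×F)₁ = ∂F₃/∂y − ∂F₂/∂z = 6*x + 12*z
(∇×F)₂ = ∂F₁/∂z − ∂F₃/∂x = -7
(∇×F)₃ = ∂F₂/∂x − ∂F₁/∂y = -4*y - 6*z + 5
∇×F = (6*x + 12*z, -7, -4*y - 6*z + 5)
At (2, 2, -2): (-12, -7, 9).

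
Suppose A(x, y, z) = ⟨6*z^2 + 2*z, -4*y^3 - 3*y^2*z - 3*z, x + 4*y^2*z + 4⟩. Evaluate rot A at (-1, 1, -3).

(∇×A)₁ = ∂A₃/∂y − ∂A₂/∂z = 3*y^2 + 8*y*z + 3
(∇×A)₂ = ∂A₁/∂z − ∂A₃/∂x = 12*z + 1
(∇×A)₃ = ∂A₂/∂x − ∂A₁/∂y = 0
∇×A = (3*y^2 + 8*y*z + 3, 12*z + 1, 0)
At (-1, 1, -3): (-18, -35, 0).

(-18, -35, 0)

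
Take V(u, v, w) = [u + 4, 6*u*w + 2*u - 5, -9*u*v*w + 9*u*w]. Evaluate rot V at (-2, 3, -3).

(-42, -54, -16)

(∇×V)₁ = ∂V₃/∂v − ∂V₂/∂w = -9*u*w - 6*u
(∇×V)₂ = ∂V₁/∂w − ∂V₃/∂u = 9*v*w - 9*w
(∇×V)₃ = ∂V₂/∂u − ∂V₁/∂v = 6*w + 2
∇×V = (-9*u*w - 6*u, 9*v*w - 9*w, 6*w + 2)
At (-2, 3, -3): (-42, -54, -16).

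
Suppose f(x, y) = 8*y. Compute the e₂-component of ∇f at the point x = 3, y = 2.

(∇f)_2 = ∂f/∂y = 8
At (3, 2): 8.

8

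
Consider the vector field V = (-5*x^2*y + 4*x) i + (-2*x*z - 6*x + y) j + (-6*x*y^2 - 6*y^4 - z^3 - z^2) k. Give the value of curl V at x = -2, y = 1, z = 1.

(∇×V)₁ = ∂V₃/∂y − ∂V₂/∂z = -12*x*y + 2*x - 24*y^3
(∇×V)₂ = ∂V₁/∂z − ∂V₃/∂x = 6*y^2
(∇×V)₃ = ∂V₂/∂x − ∂V₁/∂y = 5*x^2 - 2*z - 6
∇×V = (-12*x*y + 2*x - 24*y^3, 6*y^2, 5*x^2 - 2*z - 6)
At (-2, 1, 1): (-4, 6, 12).

(-4, 6, 12)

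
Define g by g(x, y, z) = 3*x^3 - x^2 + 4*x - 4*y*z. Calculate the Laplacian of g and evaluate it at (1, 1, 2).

∂²g/∂x² = 2*(9*x - 1)
∂²g/∂y² = 0
∂²g/∂z² = 0
∇²g = 18*x - 2
At (1, 1, 2): 16.

16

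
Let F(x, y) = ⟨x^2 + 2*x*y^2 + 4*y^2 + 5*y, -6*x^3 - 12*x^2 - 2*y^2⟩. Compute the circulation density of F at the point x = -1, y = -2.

9

∂F₂/∂x = -18*x^2 - 24*x
∂F₁/∂y = 4*x*y + 8*y + 5
Scalar curl = -18*x^2 - 4*x*y - 24*x - 8*y - 5
At (-1, -2): 9.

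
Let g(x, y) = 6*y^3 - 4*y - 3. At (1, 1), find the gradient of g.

∂g/∂x = 0
∂g/∂y = 18*y^2 - 4
∇g = (0, 18*y^2 - 4)
At (1, 1): (0, 14).

(0, 14)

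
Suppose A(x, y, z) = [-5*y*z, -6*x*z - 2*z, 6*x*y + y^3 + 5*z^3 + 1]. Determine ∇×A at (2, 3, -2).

(53, -33, 2)

(∇×A)₁ = ∂A₃/∂y − ∂A₂/∂z = 12*x + 3*y^2 + 2
(∇×A)₂ = ∂A₁/∂z − ∂A₃/∂x = -11*y
(∇×A)₃ = ∂A₂/∂x − ∂A₁/∂y = -z
∇×A = (12*x + 3*y^2 + 2, -11*y, -z)
At (2, 3, -2): (53, -33, 2).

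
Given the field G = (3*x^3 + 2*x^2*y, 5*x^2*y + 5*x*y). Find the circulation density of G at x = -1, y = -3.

13

∂G₂/∂x = 10*x*y + 5*y
∂G₁/∂y = 2*x^2
Scalar curl = -2*x^2 + 10*x*y + 5*y
At (-1, -3): 13.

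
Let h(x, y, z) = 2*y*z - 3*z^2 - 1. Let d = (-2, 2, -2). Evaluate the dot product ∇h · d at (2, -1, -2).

∂h/∂x = 0
∂h/∂y = 2*z
∂h/∂z = 2*y - 6*z
∇h at (2, -1, -2) = (0, -4, 10)
∇h · d = (0)(-2) + (-4)(2) + (10)(-2) = -28

-28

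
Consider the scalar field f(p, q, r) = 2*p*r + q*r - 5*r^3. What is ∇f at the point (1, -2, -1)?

(-2, -1, -15)

∂f/∂p = 2*r
∂f/∂q = r
∂f/∂r = 2*p + q - 15*r^2
∇f = (2*r, r, 2*p + q - 15*r^2)
At (1, -2, -1): (-2, -1, -15).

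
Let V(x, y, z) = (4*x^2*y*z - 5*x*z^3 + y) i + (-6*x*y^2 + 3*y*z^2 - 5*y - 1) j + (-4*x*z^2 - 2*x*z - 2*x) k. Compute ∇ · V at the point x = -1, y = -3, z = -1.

∂V₁/∂x = 8*x*y*z - 5*z^3
∂V₂/∂y = -12*x*y + 3*z^2 - 5
∂V₃/∂z = -8*x*z - 2*x
∇·V = 8*x*y*z - 12*x*y - 8*x*z - 2*x - 5*z^3 + 3*z^2 - 5
At (-1, -3, -1): -63.

-63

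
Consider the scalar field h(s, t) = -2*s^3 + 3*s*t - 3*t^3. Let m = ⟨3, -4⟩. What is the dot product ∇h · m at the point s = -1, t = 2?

∂h/∂s = -6*s^2 + 3*t
∂h/∂t = 3*s - 9*t^2
∇h at (-1, 2) = (0, -39)
∇h · m = (0)(3) + (-39)(-4) = 156

156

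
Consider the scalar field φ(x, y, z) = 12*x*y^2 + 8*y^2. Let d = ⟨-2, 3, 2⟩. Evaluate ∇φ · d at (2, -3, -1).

∂φ/∂x = 12*y^2
∂φ/∂y = 24*x*y + 16*y
∂φ/∂z = 0
∇φ at (2, -3, -1) = (108, -192, 0)
∇φ · d = (108)(-2) + (-192)(3) + (0)(2) = -792

-792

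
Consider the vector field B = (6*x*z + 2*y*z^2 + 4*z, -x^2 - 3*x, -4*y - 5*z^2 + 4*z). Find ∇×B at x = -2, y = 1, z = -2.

(-4, -16, -7)

(∇×B)₁ = ∂B₃/∂y − ∂B₂/∂z = -4
(∇×B)₂ = ∂B₁/∂z − ∂B₃/∂x = 6*x + 4*y*z + 4
(∇×B)₃ = ∂B₂/∂x − ∂B₁/∂y = -2*x - 2*z^2 - 3
∇×B = (-4, 6*x + 4*y*z + 4, -2*x - 2*z^2 - 3)
At (-2, 1, -2): (-4, -16, -7).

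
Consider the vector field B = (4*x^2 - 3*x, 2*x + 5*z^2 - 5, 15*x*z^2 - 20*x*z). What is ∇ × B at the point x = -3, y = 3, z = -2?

(∇×B)₁ = ∂B₃/∂y − ∂B₂/∂z = -10*z
(∇×B)₂ = ∂B₁/∂z − ∂B₃/∂x = -15*z^2 + 20*z
(∇×B)₃ = ∂B₂/∂x − ∂B₁/∂y = 2
∇×B = (-10*z, -15*z^2 + 20*z, 2)
At (-3, 3, -2): (20, -100, 2).

(20, -100, 2)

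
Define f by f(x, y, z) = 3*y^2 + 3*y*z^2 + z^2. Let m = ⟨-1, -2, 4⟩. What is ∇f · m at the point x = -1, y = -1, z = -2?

∂f/∂x = 0
∂f/∂y = 6*y + 3*z^2
∂f/∂z = 6*y*z + 2*z
∇f at (-1, -1, -2) = (0, 6, 8)
∇f · m = (0)(-1) + (6)(-2) + (8)(4) = 20

20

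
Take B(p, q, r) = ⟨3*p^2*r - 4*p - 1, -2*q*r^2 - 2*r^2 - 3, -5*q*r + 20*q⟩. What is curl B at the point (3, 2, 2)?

(∇×B)₁ = ∂B₃/∂q − ∂B₂/∂r = 4*q*r - r + 20
(∇×B)₂ = ∂B₁/∂r − ∂B₃/∂p = 3*p^2
(∇×B)₃ = ∂B₂/∂p − ∂B₁/∂q = 0
∇×B = (4*q*r - r + 20, 3*p^2, 0)
At (3, 2, 2): (34, 27, 0).

(34, 27, 0)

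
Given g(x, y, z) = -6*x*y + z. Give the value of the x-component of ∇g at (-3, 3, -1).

-18

(∇g)_1 = ∂g/∂x = -6*y
At (-3, 3, -1): -18.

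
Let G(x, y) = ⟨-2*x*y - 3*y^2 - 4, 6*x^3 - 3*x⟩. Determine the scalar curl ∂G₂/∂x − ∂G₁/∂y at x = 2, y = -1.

∂G₂/∂x = 18*x^2 - 3
∂G₁/∂y = -2*x - 6*y
Scalar curl = 18*x^2 + 2*x + 6*y - 3
At (2, -1): 67.

67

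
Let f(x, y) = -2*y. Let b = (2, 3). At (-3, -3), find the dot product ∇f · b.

∂f/∂x = 0
∂f/∂y = -2
∇f at (-3, -3) = (0, -2)
∇f · b = (0)(2) + (-2)(3) = -6

-6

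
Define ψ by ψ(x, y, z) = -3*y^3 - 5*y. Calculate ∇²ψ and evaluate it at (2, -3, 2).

54

∂²ψ/∂x² = 0
∂²ψ/∂y² = -18*y
∂²ψ/∂z² = 0
∇²ψ = -18*y
At (2, -3, 2): 54.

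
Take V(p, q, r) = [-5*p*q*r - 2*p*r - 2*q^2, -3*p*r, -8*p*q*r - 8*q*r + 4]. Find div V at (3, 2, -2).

-40

∂V₁/∂p = -5*q*r - 2*r
∂V₂/∂q = 0
∂V₃/∂r = -8*p*q - 8*q
∇·V = -8*p*q - 5*q*r - 8*q - 2*r
At (3, 2, -2): -40.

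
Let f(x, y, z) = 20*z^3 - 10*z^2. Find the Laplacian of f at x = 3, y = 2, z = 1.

∂²f/∂x² = 0
∂²f/∂y² = 0
∂²f/∂z² = 20*(6*z - 1)
∇²f = 120*z - 20
At (3, 2, 1): 100.

100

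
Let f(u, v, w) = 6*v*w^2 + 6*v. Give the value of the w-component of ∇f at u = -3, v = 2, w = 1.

(∇f)_3 = ∂f/∂w = 12*v*w
At (-3, 2, 1): 24.

24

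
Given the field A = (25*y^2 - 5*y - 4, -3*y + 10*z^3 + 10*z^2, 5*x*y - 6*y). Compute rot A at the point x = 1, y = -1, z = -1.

(-11, 5, 55)

(∇×A)₁ = ∂A₃/∂y − ∂A₂/∂z = 5*x - 30*z^2 - 20*z - 6
(∇×A)₂ = ∂A₁/∂z − ∂A₃/∂x = -5*y
(∇×A)₃ = ∂A₂/∂x − ∂A₁/∂y = -50*y + 5
∇×A = (5*x - 30*z^2 - 20*z - 6, -5*y, -50*y + 5)
At (1, -1, -1): (-11, 5, 55).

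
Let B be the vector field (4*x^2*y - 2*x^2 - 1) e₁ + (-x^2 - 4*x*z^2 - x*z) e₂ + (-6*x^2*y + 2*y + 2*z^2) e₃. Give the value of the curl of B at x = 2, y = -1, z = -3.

(-68, -24, -53)

(∇×B)₁ = ∂B₃/∂y − ∂B₂/∂z = -6*x^2 + 8*x*z + x + 2
(∇×B)₂ = ∂B₁/∂z − ∂B₃/∂x = 12*x*y
(∇×B)₃ = ∂B₂/∂x − ∂B₁/∂y = -4*x^2 - 2*x - 4*z^2 - z
∇×B = (-6*x^2 + 8*x*z + x + 2, 12*x*y, -4*x^2 - 2*x - 4*z^2 - z)
At (2, -1, -3): (-68, -24, -53).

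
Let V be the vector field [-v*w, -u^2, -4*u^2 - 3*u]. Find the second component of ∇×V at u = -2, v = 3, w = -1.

-16

(∇×V)_2 = ∂V₁/∂w − ∂V₃/∂u
= -v − (-8*u - 3)
= 8*u - v + 3
At (-2, 3, -1): -16.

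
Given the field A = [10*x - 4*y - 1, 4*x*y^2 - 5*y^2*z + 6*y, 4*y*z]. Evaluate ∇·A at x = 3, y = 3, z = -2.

160

∂A₁/∂x = 10
∂A₂/∂y = 8*x*y - 10*y*z + 6
∂A₃/∂z = 4*y
∇·A = 8*x*y - 10*y*z + 4*y + 16
At (3, 3, -2): 160.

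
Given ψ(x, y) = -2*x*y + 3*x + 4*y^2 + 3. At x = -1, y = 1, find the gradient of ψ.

∂ψ/∂x = -2*y + 3
∂ψ/∂y = -2*x + 8*y
∇ψ = (-2*y + 3, -2*x + 8*y)
At (-1, 1): (1, 10).

(1, 10)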